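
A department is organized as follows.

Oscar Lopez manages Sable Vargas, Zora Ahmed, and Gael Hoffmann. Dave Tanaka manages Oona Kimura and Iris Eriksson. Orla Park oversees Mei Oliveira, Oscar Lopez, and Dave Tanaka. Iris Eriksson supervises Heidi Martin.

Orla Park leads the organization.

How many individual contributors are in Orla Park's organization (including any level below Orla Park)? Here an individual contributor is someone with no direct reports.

6

The people in Orla Park's organization with no one reporting to them are Heidi Martin, Oona Kimura, Mei Oliveira, Sable Vargas, Zora Ahmed, Gael Hoffmann. That is 6.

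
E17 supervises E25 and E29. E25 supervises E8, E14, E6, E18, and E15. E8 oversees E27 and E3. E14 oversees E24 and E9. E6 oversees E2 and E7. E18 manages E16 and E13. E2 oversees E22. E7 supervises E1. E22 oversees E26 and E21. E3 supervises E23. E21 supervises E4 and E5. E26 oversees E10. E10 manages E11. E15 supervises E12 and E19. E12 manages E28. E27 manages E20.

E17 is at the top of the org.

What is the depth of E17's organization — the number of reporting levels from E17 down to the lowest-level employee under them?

7

The longest chain under E17 runs E17 → E25 → E6 → E2 → E22 → E26 → E10 → E11, which is 7 levels below E17.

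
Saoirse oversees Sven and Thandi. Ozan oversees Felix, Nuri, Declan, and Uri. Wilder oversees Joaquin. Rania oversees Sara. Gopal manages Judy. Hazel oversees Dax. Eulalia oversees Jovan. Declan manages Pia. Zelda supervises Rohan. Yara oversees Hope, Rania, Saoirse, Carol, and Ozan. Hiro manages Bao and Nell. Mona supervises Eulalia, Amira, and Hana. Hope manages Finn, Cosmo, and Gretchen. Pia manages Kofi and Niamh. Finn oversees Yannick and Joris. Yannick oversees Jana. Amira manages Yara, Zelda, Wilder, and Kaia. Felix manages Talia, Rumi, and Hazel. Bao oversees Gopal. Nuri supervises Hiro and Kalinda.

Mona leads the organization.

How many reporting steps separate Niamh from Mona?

6

Chain from Niamh up to Mona: Niamh → Pia → Declan → Ozan → Yara → Amira → Mona. That is 6 steps up, so Niamh is 6 levels below Mona.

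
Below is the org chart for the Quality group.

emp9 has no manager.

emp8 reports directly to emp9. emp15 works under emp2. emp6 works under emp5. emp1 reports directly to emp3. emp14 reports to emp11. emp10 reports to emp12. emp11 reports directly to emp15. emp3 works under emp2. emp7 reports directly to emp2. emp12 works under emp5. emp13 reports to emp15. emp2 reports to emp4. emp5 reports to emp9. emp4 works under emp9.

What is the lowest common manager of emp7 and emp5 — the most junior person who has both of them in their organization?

emp7's chain of managers is emp2, emp4, emp9. emp5's chain of managers is emp9. The first manager that appears in both chains is emp9.

emp9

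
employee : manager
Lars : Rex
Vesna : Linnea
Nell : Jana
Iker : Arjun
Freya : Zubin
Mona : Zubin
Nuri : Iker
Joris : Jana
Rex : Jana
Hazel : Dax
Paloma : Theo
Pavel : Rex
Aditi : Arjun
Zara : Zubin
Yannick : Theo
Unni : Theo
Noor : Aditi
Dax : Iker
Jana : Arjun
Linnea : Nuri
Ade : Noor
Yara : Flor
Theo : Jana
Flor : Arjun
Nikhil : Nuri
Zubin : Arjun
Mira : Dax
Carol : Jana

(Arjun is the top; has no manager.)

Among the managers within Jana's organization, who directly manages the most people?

Direct-report counts within Jana's organization: Jana has 5; Rex has 2; Theo has 3. The largest is 5, held by Jana.

Jana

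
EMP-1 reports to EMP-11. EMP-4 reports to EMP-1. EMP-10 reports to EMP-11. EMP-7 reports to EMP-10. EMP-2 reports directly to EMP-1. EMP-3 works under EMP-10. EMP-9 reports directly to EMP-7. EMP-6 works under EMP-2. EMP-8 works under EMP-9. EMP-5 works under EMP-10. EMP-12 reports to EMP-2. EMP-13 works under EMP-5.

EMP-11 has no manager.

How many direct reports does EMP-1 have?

2

EMP-1 directly manages EMP-4, EMP-2. That is 2 direct reports.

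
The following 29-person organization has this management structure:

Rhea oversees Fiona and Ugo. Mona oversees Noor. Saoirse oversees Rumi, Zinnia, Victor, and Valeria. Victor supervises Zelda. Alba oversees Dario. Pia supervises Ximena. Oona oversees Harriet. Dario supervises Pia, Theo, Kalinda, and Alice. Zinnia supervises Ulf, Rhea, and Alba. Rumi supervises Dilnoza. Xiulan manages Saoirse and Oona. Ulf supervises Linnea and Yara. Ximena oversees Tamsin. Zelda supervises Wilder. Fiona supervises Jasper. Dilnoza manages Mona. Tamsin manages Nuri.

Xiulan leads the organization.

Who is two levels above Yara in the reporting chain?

Yara reports to Ulf, and Ulf reports to Zinnia. So Yara's skip-level manager is Zinnia.

Zinnia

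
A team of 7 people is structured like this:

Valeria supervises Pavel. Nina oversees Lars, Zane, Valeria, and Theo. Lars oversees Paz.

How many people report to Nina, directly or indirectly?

6

Nina directly manages Lars, Zane, Valeria, Theo. Under Lars: Paz (1). Zane has no reports. Under Valeria: Pavel (1). Theo has no reports. So Nina's organization is 4 direct reports plus everyone under them: 2 + 1 + 2 + 1 = 6.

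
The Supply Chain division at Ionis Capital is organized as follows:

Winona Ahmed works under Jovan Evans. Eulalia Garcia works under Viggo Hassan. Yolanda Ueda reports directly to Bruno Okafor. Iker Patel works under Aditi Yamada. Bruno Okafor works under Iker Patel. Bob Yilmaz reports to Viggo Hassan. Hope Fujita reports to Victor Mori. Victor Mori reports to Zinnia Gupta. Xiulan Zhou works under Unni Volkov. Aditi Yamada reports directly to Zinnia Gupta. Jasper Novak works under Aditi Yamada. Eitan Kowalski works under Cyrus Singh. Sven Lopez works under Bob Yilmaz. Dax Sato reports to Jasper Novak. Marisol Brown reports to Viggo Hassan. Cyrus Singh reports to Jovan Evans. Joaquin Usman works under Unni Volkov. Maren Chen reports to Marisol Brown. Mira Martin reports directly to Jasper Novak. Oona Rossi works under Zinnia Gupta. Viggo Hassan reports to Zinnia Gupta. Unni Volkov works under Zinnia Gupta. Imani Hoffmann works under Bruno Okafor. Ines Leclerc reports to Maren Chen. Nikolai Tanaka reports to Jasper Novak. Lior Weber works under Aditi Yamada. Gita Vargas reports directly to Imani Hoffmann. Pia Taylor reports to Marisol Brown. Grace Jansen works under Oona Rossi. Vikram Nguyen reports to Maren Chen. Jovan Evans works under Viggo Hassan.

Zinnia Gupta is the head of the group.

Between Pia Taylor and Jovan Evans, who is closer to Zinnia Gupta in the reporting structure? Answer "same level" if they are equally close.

Jovan Evans

Pia Taylor is 3 levels below Zinnia Gupta; Jovan Evans is 2. Jovan Evans is higher.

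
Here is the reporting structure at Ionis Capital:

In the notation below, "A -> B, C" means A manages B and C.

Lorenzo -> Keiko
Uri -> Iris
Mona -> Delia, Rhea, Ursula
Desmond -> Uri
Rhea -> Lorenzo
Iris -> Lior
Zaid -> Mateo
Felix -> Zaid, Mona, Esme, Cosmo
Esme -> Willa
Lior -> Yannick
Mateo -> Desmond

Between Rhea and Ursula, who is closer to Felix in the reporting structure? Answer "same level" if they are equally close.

same level

Both Rhea and Ursula are 2 levels below Felix.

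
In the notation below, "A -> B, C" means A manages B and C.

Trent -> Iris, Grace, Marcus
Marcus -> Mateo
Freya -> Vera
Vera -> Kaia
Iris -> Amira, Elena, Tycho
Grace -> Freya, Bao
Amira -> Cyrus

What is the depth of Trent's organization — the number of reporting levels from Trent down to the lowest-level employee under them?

4

The longest chain under Trent runs Trent → Grace → Freya → Vera → Kaia, which is 4 levels below Trent.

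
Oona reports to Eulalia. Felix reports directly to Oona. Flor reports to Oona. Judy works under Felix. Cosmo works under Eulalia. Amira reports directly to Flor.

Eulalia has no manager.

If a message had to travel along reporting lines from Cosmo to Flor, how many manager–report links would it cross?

Cosmo is 1 level below Eulalia, and Flor is 2 levels below Eulalia (their lowest common manager). The shortest path runs up from Cosmo to Eulalia and back down to Flor: 1 + 2 = 3 links.

3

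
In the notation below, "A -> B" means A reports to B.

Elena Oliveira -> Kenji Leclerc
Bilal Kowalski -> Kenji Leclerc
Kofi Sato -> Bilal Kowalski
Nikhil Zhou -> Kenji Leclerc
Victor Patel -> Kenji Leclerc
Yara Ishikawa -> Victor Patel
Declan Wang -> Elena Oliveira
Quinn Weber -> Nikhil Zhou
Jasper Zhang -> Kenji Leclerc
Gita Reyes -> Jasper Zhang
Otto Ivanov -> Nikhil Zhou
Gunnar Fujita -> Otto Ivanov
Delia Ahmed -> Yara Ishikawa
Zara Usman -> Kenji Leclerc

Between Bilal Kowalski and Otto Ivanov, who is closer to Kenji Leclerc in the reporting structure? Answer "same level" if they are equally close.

Bilal Kowalski

Bilal Kowalski is 1 level below Kenji Leclerc; Otto Ivanov is 2. Bilal Kowalski is higher.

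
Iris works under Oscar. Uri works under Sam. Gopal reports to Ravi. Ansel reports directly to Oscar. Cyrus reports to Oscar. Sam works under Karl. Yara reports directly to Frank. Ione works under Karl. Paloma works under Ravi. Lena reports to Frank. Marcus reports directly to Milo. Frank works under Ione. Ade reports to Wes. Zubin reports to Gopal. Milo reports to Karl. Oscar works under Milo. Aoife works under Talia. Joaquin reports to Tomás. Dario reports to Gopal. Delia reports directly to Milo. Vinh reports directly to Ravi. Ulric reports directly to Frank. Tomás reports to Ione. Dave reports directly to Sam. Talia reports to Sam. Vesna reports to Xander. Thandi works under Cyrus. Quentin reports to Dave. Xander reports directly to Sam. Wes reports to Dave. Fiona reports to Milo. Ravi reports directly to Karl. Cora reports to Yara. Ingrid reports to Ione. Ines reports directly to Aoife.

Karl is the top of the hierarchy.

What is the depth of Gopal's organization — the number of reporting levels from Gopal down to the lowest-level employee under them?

The longest chain under Gopal runs Gopal → Dario, which is 1 level below Gopal.

1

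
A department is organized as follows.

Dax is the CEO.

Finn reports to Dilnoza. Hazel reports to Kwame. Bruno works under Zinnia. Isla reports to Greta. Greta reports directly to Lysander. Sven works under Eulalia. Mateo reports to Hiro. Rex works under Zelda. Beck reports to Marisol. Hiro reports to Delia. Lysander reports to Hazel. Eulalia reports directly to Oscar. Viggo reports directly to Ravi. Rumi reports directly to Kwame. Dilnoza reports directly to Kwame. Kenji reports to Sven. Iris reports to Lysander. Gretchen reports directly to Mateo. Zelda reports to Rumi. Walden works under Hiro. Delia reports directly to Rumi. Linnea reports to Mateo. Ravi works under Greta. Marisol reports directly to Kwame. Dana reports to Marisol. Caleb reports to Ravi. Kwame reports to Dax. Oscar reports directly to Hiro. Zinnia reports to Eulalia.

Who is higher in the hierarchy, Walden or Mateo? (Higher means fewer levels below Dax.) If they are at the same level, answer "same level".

same level

Both Walden and Mateo are 5 levels below Dax.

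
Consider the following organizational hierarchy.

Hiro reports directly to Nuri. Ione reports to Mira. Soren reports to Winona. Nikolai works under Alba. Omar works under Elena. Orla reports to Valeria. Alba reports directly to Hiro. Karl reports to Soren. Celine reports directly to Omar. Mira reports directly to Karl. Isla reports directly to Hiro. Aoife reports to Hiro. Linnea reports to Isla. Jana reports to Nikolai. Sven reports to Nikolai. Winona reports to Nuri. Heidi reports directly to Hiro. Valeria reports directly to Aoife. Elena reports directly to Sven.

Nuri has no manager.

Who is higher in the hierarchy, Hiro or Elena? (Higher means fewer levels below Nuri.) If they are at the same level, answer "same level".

Hiro

Hiro is 1 level below Nuri; Elena is 5. Hiro is higher.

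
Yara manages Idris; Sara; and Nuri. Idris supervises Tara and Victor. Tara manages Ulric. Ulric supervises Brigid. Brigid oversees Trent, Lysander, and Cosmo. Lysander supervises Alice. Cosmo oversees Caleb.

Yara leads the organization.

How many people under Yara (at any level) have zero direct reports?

The people in Yara's organization with no one reporting to them are Sara, Nuri, Victor, Trent, Caleb, Alice. That is 6.

6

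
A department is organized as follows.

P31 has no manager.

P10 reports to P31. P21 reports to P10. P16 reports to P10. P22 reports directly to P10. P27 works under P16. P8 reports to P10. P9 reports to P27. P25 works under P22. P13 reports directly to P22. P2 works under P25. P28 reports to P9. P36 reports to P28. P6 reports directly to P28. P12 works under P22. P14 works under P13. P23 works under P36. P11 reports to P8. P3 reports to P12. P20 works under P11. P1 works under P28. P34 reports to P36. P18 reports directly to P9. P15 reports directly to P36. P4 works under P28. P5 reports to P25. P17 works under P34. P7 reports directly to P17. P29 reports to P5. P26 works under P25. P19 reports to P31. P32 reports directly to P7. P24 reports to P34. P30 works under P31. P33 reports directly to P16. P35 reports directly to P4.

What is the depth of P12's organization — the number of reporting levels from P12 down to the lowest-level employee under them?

1

The longest chain under P12 runs P12 → P3, which is 1 level below P12.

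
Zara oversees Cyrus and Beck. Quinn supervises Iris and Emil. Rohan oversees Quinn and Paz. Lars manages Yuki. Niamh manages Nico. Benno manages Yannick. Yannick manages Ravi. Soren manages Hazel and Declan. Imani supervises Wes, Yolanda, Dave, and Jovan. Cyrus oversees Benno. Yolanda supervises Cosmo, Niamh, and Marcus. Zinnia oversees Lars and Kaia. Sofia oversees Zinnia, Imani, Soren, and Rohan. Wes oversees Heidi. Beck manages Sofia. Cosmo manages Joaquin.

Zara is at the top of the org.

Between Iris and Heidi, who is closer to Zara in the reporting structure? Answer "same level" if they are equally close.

same level

Both Iris and Heidi are 5 levels below Zara.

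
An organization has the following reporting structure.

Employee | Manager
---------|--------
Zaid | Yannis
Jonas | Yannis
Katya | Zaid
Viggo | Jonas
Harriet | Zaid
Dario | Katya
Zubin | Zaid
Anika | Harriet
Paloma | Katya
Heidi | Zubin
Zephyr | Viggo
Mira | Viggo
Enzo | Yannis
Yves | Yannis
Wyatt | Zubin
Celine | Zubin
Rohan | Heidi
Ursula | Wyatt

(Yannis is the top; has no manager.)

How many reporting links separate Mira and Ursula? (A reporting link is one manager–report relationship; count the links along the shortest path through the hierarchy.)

Mira is 3 levels below Yannis, and Ursula is 4 levels below Yannis (their lowest common manager). The shortest path runs up from Mira to Yannis and back down to Ursula: 3 + 4 = 7 links.

7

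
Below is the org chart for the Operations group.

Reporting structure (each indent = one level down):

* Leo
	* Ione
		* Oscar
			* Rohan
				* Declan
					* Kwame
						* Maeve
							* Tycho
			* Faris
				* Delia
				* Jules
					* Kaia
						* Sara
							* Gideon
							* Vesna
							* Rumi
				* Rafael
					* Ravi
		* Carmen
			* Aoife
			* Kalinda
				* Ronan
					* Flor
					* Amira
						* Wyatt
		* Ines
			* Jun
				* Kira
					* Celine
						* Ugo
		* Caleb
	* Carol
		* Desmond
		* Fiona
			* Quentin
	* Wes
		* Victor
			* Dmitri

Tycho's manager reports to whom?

Tycho reports to Maeve, and Maeve reports to Kwame. So Tycho's skip-level manager is Kwame.

Kwame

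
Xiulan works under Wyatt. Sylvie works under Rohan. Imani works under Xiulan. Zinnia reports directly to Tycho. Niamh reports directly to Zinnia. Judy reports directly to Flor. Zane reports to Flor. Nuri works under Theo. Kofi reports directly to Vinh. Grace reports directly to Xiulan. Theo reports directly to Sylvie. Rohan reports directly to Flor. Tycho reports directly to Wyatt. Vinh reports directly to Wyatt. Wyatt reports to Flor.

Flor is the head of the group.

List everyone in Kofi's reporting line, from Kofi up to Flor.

Kofi -> Vinh -> Wyatt -> Flor

Kofi reports to Vinh. Vinh reports to Wyatt. Wyatt reports to Flor. Flor is at the top.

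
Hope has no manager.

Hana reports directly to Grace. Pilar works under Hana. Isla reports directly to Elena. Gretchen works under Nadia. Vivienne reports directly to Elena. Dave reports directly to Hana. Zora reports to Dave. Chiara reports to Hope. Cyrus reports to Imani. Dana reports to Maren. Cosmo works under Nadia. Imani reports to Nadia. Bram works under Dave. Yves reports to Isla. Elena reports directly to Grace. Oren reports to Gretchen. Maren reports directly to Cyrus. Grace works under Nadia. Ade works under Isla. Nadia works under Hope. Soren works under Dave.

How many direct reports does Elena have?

2

Elena directly manages Isla, Vivienne. That is 2 direct reports.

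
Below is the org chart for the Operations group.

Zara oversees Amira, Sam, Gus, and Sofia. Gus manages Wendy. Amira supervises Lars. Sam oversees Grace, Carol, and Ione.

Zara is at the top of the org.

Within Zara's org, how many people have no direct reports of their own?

6

The people in Zara's organization with no one reporting to them are Sofia, Wendy, Ione, Carol, Grace, Lars. That is 6.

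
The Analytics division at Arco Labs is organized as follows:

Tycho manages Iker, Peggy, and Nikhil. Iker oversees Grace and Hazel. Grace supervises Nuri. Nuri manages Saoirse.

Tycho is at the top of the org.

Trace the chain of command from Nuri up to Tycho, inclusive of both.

Nuri reports to Grace. Grace reports to Iker. Iker reports to Tycho. Tycho is at the top.

Nuri -> Grace -> Iker -> Tycho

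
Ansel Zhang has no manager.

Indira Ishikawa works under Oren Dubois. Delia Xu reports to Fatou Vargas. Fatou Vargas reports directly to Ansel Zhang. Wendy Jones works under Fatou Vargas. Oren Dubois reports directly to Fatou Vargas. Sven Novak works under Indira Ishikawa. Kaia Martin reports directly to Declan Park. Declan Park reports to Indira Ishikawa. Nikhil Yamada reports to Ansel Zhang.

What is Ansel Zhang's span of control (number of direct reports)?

Ansel Zhang directly manages Fatou Vargas, Nikhil Yamada. That is 2 direct reports.

2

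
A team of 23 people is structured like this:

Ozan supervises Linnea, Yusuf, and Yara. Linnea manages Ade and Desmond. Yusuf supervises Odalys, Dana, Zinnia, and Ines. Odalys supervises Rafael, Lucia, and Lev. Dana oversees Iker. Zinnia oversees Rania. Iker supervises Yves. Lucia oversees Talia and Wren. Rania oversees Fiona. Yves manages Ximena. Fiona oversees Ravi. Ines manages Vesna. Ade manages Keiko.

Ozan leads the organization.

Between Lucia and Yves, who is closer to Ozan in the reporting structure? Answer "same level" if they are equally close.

Lucia

Lucia is 3 levels below Ozan; Yves is 4. Lucia is higher.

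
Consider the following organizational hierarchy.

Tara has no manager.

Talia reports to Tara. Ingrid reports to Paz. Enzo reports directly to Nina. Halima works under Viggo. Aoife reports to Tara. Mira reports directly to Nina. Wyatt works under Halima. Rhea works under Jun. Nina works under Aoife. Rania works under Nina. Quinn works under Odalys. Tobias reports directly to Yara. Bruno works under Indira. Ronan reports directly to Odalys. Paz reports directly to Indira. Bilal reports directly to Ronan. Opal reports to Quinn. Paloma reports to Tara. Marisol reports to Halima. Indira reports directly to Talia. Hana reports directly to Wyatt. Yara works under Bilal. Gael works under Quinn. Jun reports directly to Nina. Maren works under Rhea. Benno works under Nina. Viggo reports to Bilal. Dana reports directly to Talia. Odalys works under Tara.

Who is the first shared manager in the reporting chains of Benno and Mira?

Nina

Benno's chain of managers is Nina, Aoife, Tara. Mira's chain of managers is Nina, Aoife, Tara. The first manager that appears in both chains is Nina.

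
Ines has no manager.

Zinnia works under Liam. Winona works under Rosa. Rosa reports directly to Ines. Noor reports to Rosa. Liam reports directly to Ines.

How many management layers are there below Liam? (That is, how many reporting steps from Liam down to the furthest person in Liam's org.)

1

The longest chain under Liam runs Liam → Zinnia, which is 1 level below Liam.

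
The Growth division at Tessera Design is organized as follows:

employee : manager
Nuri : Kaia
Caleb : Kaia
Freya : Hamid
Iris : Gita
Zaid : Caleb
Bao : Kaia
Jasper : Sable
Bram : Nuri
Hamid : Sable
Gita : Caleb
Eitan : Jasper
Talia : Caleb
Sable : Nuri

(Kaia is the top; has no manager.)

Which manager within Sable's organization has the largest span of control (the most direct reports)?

Direct-report counts within Sable's organization: Sable has 2; Jasper has 1; Hamid has 1. The largest is 2, held by Sable.

Sable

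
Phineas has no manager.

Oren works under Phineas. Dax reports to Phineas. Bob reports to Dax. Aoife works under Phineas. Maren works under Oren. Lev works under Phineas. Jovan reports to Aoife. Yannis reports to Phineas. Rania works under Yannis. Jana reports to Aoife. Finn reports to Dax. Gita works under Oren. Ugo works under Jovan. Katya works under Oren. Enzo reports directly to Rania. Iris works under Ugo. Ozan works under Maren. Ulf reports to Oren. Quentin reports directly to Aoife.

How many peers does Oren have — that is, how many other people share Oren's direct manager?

Oren reports to Phineas. Phineas's other direct reports are Dax, Aoife, Lev, Yannis — 4 peers.

4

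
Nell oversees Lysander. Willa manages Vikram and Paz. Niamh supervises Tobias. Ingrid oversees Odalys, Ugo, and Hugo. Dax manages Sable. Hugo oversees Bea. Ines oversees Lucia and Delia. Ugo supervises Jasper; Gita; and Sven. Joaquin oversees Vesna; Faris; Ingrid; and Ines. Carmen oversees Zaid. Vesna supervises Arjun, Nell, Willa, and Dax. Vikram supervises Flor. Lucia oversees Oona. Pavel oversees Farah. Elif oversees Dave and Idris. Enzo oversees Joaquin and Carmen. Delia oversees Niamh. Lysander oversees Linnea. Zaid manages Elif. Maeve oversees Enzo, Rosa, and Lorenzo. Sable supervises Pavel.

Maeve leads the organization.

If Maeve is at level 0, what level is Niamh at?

Chain from Niamh up to Maeve: Niamh → Delia → Ines → Joaquin → Enzo → Maeve. That is 5 steps up, so Niamh is 5 levels below Maeve.

5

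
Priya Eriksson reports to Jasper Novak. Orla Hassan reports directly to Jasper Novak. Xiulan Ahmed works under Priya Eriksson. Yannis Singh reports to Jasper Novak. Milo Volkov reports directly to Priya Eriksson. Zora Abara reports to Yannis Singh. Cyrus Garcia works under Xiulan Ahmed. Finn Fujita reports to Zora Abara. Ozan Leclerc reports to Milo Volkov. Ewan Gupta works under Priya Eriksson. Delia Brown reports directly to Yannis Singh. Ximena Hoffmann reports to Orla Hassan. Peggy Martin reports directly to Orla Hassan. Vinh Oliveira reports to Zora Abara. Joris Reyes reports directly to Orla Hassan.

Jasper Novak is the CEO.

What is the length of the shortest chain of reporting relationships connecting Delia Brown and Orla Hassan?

3

Delia Brown is 2 levels below Jasper Novak, and Orla Hassan is 1 level below Jasper Novak (their lowest common manager). The shortest path runs up from Delia Brown to Jasper Novak and back down to Orla Hassan: 2 + 1 = 3 links.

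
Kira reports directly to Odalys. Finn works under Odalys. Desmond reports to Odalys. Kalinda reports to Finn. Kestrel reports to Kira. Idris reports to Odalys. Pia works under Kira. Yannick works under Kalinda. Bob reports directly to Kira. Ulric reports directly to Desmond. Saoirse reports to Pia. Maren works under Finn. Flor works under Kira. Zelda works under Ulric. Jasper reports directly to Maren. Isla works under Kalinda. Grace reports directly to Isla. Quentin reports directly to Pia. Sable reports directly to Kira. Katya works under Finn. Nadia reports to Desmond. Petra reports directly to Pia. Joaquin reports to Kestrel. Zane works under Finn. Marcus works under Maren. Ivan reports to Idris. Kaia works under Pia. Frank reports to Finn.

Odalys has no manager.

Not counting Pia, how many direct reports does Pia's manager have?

4

Pia reports to Kira. Kira's other direct reports are Kestrel, Bob, Flor, Sable — 4 peers.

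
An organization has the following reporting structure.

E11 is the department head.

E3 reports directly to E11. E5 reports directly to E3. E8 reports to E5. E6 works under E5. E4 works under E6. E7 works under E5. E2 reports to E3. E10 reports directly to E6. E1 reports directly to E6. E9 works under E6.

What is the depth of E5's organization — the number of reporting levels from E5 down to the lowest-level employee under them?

2

The longest chain under E5 runs E5 → E6 → E9, which is 2 levels below E5.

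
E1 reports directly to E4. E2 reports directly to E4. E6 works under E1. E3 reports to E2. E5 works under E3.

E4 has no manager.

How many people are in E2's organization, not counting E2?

E2 directly manages E3. Under E3: E5 (1). That's 2 in total.

2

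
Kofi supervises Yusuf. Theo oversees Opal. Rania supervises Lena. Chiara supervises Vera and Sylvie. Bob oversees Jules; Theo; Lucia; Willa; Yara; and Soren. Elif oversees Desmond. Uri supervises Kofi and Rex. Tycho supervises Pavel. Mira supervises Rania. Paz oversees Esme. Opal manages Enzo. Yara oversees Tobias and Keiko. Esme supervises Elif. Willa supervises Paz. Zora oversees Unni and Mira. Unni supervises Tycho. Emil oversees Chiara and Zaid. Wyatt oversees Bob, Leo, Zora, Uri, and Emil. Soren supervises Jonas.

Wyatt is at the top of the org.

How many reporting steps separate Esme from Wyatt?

Chain from Esme up to Wyatt: Esme → Paz → Willa → Bob → Wyatt. That is 4 steps up, so Esme is 4 levels below Wyatt.

4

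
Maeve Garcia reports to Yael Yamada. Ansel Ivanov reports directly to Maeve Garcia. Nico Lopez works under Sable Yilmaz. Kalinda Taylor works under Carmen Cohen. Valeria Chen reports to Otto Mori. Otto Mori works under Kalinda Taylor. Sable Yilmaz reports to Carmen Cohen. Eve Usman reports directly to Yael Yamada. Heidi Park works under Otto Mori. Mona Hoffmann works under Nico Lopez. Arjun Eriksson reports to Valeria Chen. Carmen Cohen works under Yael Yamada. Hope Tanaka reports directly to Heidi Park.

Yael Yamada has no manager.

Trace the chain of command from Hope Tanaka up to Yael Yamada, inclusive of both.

Hope Tanaka reports to Heidi Park. Heidi Park reports to Otto Mori. Otto Mori reports to Kalinda Taylor. Kalinda Taylor reports to Carmen Cohen. Carmen Cohen reports to Yael Yamada. Yael Yamada is at the top.

Hope Tanaka -> Heidi Park -> Otto Mori -> Kalinda Taylor -> Carmen Cohen -> Yael Yamada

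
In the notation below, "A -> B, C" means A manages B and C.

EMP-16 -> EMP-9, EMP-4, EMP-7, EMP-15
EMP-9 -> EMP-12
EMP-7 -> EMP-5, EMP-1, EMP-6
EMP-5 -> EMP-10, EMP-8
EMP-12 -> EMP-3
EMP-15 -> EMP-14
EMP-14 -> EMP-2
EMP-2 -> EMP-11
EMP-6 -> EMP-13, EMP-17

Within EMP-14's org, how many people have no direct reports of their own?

The only person in EMP-14's organization with no one reporting to them is EMP-11. That is 1.

1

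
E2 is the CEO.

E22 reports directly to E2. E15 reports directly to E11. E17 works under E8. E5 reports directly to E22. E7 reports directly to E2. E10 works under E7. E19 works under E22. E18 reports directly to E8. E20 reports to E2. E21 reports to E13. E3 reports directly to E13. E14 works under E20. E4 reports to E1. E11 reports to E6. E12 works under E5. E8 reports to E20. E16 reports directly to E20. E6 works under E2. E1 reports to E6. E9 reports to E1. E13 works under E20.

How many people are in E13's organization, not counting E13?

2

E13 directly manages E21, E3. E21 has no reports. E3 has no reports. So E13's organization is 2 direct reports plus everyone under them: 1 + 1 = 2.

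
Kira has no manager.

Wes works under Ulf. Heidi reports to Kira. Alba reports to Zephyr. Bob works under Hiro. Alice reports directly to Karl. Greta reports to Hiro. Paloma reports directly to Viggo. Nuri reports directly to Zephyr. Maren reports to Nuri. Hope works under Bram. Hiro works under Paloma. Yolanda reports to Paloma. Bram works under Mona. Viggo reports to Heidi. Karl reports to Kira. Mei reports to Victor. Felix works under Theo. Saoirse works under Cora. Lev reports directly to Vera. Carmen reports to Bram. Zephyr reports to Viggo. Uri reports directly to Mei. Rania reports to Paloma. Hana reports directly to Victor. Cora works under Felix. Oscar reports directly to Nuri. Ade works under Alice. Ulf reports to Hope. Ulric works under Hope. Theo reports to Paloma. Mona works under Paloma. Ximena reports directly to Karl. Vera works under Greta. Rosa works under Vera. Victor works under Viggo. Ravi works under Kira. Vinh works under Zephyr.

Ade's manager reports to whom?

Karl

Ade reports to Alice, and Alice reports to Karl. So Ade's skip-level manager is Karl.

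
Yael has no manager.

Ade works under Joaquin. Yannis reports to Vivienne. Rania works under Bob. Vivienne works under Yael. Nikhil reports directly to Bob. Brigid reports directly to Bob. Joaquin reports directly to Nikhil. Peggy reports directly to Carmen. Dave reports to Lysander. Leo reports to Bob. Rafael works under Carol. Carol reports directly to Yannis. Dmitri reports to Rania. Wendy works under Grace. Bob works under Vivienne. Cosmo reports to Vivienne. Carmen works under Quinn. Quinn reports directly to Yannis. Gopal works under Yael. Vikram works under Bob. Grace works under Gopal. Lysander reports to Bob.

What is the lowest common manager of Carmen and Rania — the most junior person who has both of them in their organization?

Vivienne

Carmen's chain of managers is Quinn, Yannis, Vivienne, Yael. Rania's chain of managers is Bob, Vivienne, Yael. The first manager that appears in both chains is Vivienne.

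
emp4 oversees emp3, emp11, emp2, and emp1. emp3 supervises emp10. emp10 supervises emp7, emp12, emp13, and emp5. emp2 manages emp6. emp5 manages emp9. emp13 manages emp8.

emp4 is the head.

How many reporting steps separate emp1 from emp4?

Chain from emp1 up to emp4: emp1 → emp4. That is 1 step up, so emp1 is 1 level below emp4.

1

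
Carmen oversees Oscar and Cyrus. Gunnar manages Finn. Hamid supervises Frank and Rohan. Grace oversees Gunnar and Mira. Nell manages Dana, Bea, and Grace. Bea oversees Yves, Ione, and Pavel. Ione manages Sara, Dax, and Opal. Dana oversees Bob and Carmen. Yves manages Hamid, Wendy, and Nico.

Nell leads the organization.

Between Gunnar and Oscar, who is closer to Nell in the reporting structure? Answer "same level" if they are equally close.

Gunnar is 2 levels below Nell; Oscar is 3. Gunnar is higher.

Gunnar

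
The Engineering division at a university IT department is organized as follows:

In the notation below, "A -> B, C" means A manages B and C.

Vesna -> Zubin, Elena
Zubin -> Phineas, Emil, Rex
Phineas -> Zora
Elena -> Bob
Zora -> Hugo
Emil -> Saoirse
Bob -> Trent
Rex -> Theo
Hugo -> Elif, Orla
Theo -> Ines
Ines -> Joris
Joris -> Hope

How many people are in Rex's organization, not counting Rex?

4

Rex directly manages Theo. Under Theo: Ines, Joris, Hope (3). That's 4 in total.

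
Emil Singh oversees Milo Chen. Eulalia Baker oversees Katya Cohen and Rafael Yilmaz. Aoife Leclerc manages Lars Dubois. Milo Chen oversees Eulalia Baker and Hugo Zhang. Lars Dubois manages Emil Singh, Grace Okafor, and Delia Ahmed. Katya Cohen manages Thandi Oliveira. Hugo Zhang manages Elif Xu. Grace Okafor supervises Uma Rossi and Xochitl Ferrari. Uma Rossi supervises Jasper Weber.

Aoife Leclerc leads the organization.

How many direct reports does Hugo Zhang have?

1

Hugo Zhang directly manages Elif Xu. That is 1 direct report.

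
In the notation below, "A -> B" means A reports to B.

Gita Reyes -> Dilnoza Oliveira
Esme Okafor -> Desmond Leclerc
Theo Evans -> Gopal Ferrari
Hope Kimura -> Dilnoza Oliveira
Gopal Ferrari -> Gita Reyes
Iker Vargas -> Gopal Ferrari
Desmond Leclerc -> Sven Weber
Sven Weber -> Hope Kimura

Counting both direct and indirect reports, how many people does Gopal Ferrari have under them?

2

Gopal Ferrari directly manages Theo Evans, Iker Vargas. Theo Evans has no reports. Iker Vargas has no reports. So Gopal Ferrari's organization is 2 direct reports plus everyone under them: 1 + 1 = 2.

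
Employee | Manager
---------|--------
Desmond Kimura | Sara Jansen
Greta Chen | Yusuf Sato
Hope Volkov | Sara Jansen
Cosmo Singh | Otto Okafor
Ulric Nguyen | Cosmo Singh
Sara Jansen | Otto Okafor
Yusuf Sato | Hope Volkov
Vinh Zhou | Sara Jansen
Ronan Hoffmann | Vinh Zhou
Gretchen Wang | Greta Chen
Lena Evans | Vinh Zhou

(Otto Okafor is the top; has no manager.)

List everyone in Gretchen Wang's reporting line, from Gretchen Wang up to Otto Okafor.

Gretchen Wang -> Greta Chen -> Yusuf Sato -> Hope Volkov -> Sara Jansen -> Otto Okafor

Gretchen Wang reports to Greta Chen. Greta Chen reports to Yusuf Sato. Yusuf Sato reports to Hope Volkov. Hope Volkov reports to Sara Jansen. Sara Jansen reports to Otto Okafor. Otto Okafor is at the top.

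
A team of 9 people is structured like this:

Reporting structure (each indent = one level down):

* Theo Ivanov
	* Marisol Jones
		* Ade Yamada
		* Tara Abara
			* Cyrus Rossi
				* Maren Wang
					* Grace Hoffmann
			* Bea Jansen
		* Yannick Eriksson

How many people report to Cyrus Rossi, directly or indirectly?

Cyrus Rossi directly manages Maren Wang. Under Maren Wang: Grace Hoffmann (1). That's 2 in total.

2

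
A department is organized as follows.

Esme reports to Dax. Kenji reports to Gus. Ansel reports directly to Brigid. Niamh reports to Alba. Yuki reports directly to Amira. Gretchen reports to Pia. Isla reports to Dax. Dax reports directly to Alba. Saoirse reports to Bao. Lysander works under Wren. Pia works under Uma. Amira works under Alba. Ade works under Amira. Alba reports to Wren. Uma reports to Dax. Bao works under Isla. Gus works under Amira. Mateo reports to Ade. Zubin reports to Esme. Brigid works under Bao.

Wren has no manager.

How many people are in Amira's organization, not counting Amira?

Amira directly manages Ade, Gus, Yuki. Under Ade: Mateo (1). Under Gus: Kenji (1). Yuki has no reports. So Amira's organization is 3 direct reports plus everyone under them: 2 + 2 + 1 = 5.

5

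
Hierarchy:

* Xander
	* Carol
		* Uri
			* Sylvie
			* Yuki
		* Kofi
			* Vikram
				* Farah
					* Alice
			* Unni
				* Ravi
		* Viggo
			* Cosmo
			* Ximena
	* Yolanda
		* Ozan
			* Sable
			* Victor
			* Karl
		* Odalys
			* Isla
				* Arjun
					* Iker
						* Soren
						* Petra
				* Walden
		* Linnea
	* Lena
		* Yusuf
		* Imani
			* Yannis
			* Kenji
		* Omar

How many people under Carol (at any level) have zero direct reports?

6

The people in Carol's organization with no one reporting to them are Ximena, Cosmo, Ravi, Alice, Yuki, Sylvie. That is 6.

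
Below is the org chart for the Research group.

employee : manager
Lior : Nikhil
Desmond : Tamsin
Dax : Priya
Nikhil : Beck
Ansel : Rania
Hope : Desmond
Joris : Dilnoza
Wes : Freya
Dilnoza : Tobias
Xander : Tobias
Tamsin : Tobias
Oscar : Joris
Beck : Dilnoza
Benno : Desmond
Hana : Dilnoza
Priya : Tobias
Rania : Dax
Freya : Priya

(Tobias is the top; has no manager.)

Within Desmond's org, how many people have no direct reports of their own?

The people in Desmond's organization with no one reporting to them are Hope, Benno. That is 2.

2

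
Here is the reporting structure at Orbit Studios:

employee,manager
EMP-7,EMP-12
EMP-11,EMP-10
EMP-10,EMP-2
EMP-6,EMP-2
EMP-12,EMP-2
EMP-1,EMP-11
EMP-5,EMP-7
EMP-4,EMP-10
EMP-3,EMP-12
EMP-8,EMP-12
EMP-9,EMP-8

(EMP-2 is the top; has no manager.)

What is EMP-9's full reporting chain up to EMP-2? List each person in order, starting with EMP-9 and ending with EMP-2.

EMP-9 reports to EMP-8. EMP-8 reports to EMP-12. EMP-12 reports to EMP-2. EMP-2 is at the top.

EMP-9 -> EMP-8 -> EMP-12 -> EMP-2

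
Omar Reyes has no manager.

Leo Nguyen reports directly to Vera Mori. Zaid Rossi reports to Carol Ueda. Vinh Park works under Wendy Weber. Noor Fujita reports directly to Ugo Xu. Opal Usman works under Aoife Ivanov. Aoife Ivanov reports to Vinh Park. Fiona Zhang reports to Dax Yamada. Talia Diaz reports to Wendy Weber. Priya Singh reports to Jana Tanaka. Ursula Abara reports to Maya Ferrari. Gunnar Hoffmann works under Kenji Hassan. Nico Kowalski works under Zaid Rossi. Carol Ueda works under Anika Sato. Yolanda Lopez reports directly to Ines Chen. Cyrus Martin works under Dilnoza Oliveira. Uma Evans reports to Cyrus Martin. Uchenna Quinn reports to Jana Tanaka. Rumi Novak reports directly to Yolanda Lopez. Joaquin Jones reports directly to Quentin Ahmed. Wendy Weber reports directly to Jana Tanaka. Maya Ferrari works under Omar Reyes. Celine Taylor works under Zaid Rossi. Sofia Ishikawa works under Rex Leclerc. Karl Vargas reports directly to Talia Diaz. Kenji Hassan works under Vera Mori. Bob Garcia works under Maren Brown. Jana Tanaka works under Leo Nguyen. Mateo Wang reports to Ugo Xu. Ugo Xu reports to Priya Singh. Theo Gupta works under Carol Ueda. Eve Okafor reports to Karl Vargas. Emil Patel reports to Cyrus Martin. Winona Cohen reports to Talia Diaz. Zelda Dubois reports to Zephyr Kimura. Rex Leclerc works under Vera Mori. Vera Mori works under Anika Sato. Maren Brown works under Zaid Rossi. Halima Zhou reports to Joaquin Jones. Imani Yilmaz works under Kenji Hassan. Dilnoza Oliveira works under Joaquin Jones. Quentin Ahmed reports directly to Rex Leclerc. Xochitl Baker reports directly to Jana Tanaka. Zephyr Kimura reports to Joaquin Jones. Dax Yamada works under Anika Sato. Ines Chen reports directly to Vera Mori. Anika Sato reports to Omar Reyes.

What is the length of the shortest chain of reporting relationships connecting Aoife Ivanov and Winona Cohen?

Aoife Ivanov is 2 levels below Wendy Weber, and Winona Cohen is 2 levels below Wendy Weber (their lowest common manager). The shortest path runs up from Aoife Ivanov to Wendy Weber and back down to Winona Cohen: 2 + 2 = 4 links.

4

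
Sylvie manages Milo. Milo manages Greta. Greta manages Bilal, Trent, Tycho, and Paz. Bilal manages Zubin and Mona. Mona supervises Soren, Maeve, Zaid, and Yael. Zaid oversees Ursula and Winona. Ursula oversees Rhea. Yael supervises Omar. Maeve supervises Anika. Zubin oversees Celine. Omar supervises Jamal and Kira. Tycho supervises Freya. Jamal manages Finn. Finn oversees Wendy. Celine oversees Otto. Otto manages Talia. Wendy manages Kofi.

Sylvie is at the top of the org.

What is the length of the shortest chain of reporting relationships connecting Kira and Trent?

6

Kira is 5 levels below Greta, and Trent is 1 level below Greta (their lowest common manager). The shortest path runs up from Kira to Greta and back down to Trent: 5 + 1 = 6 links.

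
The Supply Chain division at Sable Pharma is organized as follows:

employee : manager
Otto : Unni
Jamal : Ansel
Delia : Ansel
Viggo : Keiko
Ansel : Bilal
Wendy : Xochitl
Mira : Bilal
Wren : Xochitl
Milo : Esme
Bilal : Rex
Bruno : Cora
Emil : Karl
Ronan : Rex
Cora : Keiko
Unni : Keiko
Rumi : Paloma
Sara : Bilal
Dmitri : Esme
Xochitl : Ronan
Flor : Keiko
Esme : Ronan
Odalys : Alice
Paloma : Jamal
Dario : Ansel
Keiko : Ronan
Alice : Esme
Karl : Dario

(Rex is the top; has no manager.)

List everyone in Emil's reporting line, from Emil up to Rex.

Emil reports to Karl. Karl reports to Dario. Dario reports to Ansel. Ansel reports to Bilal. Bilal reports to Rex. Rex is at the top.

Emil -> Karl -> Dario -> Ansel -> Bilal -> Rex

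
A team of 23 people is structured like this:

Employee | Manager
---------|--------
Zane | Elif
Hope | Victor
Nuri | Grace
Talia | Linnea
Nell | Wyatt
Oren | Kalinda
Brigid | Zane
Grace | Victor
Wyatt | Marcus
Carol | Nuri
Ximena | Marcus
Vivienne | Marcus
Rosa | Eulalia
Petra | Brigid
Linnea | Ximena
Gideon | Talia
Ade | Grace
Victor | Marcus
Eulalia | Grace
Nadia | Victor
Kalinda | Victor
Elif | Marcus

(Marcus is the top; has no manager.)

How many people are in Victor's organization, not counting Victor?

Victor directly manages Grace, Nadia, Hope, Kalinda. Under Grace: Ade, Eulalia, Rosa, Nuri, Carol (5). Nadia has no reports. Hope has no reports. Under Kalinda: Oren (1). So Victor's organization is 4 direct reports plus everyone under them: 6 + 1 + 1 + 2 = 10.

10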